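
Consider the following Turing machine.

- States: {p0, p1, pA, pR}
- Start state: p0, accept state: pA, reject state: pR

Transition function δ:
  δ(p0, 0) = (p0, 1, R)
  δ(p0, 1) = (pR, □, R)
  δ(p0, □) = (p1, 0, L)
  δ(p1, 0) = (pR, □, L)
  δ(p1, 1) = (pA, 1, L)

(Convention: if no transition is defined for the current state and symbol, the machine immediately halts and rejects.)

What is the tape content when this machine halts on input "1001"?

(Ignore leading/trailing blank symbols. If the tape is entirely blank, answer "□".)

Execution trace:
Initial: [p0]1001
Step 1: δ(p0, 1) = (pR, □, R) → □[pR]001

The machine reaches the reject state pR and halts.

Final tape (ignoring leading/trailing blanks): 001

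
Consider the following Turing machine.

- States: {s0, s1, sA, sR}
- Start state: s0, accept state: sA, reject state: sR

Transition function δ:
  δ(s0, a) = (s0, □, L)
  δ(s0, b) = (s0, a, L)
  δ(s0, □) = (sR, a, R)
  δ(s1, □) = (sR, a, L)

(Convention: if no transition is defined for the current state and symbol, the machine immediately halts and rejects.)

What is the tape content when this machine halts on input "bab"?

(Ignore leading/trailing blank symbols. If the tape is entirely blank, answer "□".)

Execution trace:
Initial: [s0]bab
Step 1: δ(s0, b) = (s0, a, L) → [s0]□aab
Step 2: δ(s0, □) = (sR, a, R) → a[sR]aab

The machine reaches the reject state sR and halts.

Final tape (ignoring leading/trailing blanks): aaab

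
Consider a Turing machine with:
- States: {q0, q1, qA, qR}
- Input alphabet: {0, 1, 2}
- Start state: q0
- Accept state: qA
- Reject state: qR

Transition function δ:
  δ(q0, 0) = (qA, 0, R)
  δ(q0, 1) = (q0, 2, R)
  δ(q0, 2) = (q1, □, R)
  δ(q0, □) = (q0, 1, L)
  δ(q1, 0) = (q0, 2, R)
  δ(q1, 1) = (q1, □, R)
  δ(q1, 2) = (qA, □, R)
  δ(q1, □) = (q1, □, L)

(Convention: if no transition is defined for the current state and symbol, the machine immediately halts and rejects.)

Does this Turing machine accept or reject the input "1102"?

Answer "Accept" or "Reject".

Execution trace:
Initial: [q0]1102
Step 1: δ(q0, 1) = (q0, 2, R) → 2[q0]102
Step 2: δ(q0, 1) = (q0, 2, R) → 22[q0]02
Step 3: δ(q0, 0) = (qA, 0, R) → 220[qA]2

The machine reaches the accept state qA and halts.

Answer: Accept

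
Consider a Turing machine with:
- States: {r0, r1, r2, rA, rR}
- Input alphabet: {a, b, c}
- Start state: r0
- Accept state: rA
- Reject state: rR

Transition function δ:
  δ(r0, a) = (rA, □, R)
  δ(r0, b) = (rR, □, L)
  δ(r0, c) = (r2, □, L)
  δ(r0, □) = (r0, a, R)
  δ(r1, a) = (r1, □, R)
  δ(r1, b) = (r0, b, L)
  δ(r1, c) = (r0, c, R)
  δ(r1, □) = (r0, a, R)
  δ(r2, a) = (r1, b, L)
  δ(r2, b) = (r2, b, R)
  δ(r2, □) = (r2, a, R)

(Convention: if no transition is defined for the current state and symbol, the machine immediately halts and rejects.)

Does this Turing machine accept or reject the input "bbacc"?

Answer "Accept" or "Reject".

Execution trace:
Initial: [r0]bbacc
Step 1: δ(r0, b) = (rR, □, L) → [rR]□□bacc

The machine reaches the reject state rR and halts.

Answer: Reject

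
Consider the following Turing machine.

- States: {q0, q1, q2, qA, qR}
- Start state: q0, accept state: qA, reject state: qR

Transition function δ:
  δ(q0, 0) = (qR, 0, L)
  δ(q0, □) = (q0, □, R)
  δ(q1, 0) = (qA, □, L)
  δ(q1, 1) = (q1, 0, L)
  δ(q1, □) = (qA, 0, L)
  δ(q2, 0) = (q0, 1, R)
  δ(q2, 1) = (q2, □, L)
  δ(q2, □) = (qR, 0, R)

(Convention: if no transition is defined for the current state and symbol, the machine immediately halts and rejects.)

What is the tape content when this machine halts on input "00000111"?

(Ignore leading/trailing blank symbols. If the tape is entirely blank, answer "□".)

Execution trace:
Initial: [q0]00000111
Step 1: δ(q0, 0) = (qR, 0, L) → [qR]□00000111

The machine reaches the reject state qR and halts.

Final tape (ignoring leading/trailing blanks): 00000111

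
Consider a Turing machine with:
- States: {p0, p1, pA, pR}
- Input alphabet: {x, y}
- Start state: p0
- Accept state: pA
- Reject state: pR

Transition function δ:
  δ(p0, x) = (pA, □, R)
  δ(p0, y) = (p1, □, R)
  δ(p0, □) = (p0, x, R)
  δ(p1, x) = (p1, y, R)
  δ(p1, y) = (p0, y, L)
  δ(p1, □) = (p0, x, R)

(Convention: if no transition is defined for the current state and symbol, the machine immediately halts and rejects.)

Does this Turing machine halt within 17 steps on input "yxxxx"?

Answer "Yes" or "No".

Execution trace:
Initial: [p0]yxxxx
Step 1: δ(p0, y) = (p1, □, R) → □[p1]xxxx
Step 2: δ(p1, x) = (p1, y, R) → □y[p1]xxx
Step 3: δ(p1, x) = (p1, y, R) → □yy[p1]xx
Step 4: δ(p1, x) = (p1, y, R) → □yyy[p1]x
Step 5: δ(p1, x) = (p1, y, R) → □yyyy[p1]□
Step 6: δ(p1, □) = (p0, x, R) → □yyyyx[p0]□
Step 7: δ(p0, □) = (p0, x, R) → □yyyyxx[p0]□
Step 8: δ(p0, □) = (p0, x, R) → □yyyyxxx[p0]□
Step 9: δ(p0, □) = (p0, x, R) → □yyyyxxxx[p0]□
Step 10: δ(p0, □) = (p0, x, R) → □yyyyxxxxx[p0]□
Step 11: δ(p0, □) = (p0, x, R) → □yyyyxxxxxx[p0]□
Step 12: δ(p0, □) = (p0, x, R) → □yyyyxxxxxxx[p0]□
Step 13: δ(p0, □) = (p0, x, R) → □yyyyxxxxxxxx[p0]□
Step 14: δ(p0, □) = (p0, x, R) → □yyyyxxxxxxxxx[p0]□
Step 15: δ(p0, □) = (p0, x, R) → □yyyyxxxxxxxxxx[p0]□
Step 16: δ(p0, □) = (p0, x, R) → □yyyyxxxxxxxxxxx[p0]□
Step 17: δ(p0, □) = (p0, x, R) → □yyyyxxxxxxxxxxxx[p0]□

The machine has not reached a halting state after 17 steps.
The machine did not halt within the 17-step bound.

Answer: No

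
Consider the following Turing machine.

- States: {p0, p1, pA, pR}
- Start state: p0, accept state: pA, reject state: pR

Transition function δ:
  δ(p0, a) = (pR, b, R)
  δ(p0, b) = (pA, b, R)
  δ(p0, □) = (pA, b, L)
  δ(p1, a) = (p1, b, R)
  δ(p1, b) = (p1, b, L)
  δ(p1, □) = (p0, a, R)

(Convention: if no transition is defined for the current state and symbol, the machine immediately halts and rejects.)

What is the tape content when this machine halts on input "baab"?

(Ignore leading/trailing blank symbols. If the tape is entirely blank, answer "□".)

Execution trace:
Initial: [p0]baab
Step 1: δ(p0, b) = (pA, b, R) → b[pA]aab

The machine reaches the accept state pA and halts.

Final tape (ignoring leading/trailing blanks): baab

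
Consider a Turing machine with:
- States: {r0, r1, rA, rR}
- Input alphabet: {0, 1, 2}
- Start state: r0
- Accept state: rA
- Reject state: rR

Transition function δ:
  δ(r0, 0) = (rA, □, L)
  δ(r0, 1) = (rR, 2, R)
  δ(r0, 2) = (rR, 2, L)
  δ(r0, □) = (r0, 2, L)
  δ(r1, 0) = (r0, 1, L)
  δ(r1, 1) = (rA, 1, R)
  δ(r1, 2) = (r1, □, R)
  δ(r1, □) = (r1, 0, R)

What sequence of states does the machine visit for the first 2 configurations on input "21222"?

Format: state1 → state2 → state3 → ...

Execution trace:
Initial: [r0]21222
Step 1: δ(r0, 2) = (rR, 2, L) → [rR]□21222

The machine reaches the reject state rR and halts.

State sequence: r0 → rR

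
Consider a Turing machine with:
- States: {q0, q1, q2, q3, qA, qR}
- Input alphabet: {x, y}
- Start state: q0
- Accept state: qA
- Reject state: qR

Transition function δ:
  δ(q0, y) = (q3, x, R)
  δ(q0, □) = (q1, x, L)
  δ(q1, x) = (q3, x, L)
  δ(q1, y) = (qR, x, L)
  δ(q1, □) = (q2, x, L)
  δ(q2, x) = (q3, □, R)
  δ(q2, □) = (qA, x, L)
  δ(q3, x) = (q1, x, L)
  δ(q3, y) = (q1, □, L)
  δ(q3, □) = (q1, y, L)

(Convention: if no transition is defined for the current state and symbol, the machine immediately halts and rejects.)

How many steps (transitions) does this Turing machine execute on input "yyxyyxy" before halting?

Execution trace:
Initial: [q0]yyxyyxy
Step 1: δ(q0, y) = (q3, x, R) → x[q3]yxyyxy
Step 2: δ(q3, y) = (q1, □, L) → [q1]x□xyyxy
Step 3: δ(q1, x) = (q3, x, L) → [q3]□x□xyyxy
Step 4: δ(q3, □) = (q1, y, L) → [q1]□yx□xyyxy
Step 5: δ(q1, □) = (q2, x, L) → [q2]□xyx□xyyxy
Step 6: δ(q2, □) = (qA, x, L) → [qA]□xxyx□xyyxy

The machine reaches the accept state qA and halts.

The machine executed 6 steps before halting.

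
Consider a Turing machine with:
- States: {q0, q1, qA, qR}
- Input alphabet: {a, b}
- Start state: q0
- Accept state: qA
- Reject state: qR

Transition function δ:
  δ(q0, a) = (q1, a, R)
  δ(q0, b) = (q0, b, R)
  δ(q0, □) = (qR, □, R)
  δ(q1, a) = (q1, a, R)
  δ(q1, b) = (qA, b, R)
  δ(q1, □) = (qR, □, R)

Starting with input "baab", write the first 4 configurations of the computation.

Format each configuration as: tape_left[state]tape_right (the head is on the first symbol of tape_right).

Transitions applied:
Step 1: δ(q0, b) = (q0, b, R)
Step 2: δ(q0, a) = (q1, a, R)
Step 3: δ(q1, a) = (q1, a, R)

The first 4 configurations are:
[q0]baab ⊢ b[q0]aab ⊢ ba[q1]ab ⊢ baa[q1]b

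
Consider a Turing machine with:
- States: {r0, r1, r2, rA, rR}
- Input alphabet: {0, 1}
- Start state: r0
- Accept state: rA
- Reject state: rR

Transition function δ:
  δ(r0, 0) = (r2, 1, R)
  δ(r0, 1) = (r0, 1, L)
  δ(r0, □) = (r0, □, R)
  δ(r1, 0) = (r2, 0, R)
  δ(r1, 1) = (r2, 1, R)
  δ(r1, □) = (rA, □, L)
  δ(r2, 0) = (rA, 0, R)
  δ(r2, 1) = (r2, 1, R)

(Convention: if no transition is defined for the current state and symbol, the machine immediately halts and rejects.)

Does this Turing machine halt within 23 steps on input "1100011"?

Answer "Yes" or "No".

Execution trace:
Initial: [r0]1100011
Step 1: δ(r0, 1) = (r0, 1, L) → [r0]□1100011
Step 2: δ(r0, □) = (r0, □, R) → □[r0]1100011
Step 3: δ(r0, 1) = (r0, 1, L) → [r0]□1100011
Step 4: δ(r0, □) = (r0, □, R) → □[r0]1100011
Step 5: δ(r0, 1) = (r0, 1, L) → [r0]□1100011
Step 6: δ(r0, □) = (r0, □, R) → □[r0]1100011
Step 7: δ(r0, 1) = (r0, 1, L) → [r0]□1100011
Step 8: δ(r0, □) = (r0, □, R) → □[r0]1100011
Step 9: δ(r0, 1) = (r0, 1, L) → [r0]□1100011
Step 10: δ(r0, □) = (r0, □, R) → □[r0]1100011
Step 11: δ(r0, 1) = (r0, 1, L) → [r0]□1100011
Step 12: δ(r0, □) = (r0, □, R) → □[r0]1100011
Step 13: δ(r0, 1) = (r0, 1, L) → [r0]□1100011
Step 14: δ(r0, □) = (r0, □, R) → □[r0]1100011
Step 15: δ(r0, 1) = (r0, 1, L) → [r0]□1100011
Step 16: δ(r0, □) = (r0, □, R) → □[r0]1100011
Step 17: δ(r0, 1) = (r0, 1, L) → [r0]□1100011
Step 18: δ(r0, □) = (r0, □, R) → □[r0]1100011
Step 19: δ(r0, 1) = (r0, 1, L) → [r0]□1100011
Step 20: δ(r0, □) = (r0, □, R) → □[r0]1100011
Step 21: δ(r0, 1) = (r0, 1, L) → [r0]□1100011
Step 22: δ(r0, □) = (r0, □, R) → □[r0]1100011
Step 23: δ(r0, 1) = (r0, 1, L) → [r0]□1100011

The machine has not reached a halting state after 23 steps.
The machine did not halt within the 23-step bound.

Answer: No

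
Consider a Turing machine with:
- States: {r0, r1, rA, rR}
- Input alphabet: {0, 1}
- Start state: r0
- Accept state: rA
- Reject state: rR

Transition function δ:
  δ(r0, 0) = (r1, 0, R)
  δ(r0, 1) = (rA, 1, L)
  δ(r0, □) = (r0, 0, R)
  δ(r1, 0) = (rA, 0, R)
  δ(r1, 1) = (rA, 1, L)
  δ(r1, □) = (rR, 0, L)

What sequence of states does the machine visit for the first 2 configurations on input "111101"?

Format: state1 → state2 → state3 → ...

Execution trace:
Initial: [r0]111101
Step 1: δ(r0, 1) = (rA, 1, L) → [rA]□111101

The machine reaches the accept state rA and halts.

State sequence: r0 → rA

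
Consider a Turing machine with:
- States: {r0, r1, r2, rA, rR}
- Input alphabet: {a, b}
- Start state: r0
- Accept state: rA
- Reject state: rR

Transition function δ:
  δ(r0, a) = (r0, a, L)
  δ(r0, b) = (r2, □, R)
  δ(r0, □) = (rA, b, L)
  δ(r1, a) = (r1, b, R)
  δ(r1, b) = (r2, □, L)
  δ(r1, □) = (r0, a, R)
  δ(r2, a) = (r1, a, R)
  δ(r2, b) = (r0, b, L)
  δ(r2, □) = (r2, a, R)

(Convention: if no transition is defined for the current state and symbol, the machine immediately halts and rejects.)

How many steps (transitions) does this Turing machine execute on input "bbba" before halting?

Execution trace:
Initial: [r0]bbba
Step 1: δ(r0, b) = (r2, □, R) → □[r2]bba
Step 2: δ(r2, b) = (r0, b, L) → [r0]□bba
Step 3: δ(r0, □) = (rA, b, L) → [rA]□bbba

The machine reaches the accept state rA and halts.

The machine executed 3 steps before halting.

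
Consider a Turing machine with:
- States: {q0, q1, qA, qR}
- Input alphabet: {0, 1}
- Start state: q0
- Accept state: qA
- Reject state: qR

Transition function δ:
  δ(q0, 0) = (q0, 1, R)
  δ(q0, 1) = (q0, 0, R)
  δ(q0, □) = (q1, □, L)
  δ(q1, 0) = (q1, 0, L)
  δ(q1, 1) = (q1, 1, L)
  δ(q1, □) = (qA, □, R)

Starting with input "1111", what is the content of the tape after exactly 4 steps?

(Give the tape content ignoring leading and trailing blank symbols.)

Execution trace:
Initial: [q0]1111
Step 1: δ(q0, 1) = (q0, 0, R) → 0[q0]111
Step 2: δ(q0, 1) = (q0, 0, R) → 00[q0]11
Step 3: δ(q0, 1) = (q0, 0, R) → 000[q0]1
Step 4: δ(q0, 1) = (q0, 0, R) → 0000[q0]□

After 4 steps, the tape (ignoring leading/trailing blanks) is: 0000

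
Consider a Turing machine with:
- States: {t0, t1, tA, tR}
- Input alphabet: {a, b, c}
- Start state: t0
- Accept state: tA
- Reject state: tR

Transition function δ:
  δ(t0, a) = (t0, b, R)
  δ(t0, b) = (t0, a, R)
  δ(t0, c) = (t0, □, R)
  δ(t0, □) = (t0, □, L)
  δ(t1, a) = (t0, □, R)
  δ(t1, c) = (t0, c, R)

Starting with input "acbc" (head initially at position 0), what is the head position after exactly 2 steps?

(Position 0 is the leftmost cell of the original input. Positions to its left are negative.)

Execution trace (head position shown):
Step 0: [t0]acbc  (head at position 0)
Step 1: move right → b[t0]cbc  (head at position 1)
Step 2: move right → b□[t0]bc  (head at position 2)

After 2 steps, the head is at position 2.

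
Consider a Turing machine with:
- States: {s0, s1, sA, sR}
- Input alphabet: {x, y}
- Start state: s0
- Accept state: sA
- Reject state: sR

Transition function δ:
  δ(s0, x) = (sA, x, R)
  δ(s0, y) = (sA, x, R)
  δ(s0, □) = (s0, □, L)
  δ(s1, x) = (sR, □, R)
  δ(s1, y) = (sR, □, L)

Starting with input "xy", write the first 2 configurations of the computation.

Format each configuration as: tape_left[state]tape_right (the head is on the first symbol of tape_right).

Transitions applied:
Step 1: δ(s0, x) = (sA, x, R)

The first 2 configurations are:
[s0]xy ⊢ x[sA]y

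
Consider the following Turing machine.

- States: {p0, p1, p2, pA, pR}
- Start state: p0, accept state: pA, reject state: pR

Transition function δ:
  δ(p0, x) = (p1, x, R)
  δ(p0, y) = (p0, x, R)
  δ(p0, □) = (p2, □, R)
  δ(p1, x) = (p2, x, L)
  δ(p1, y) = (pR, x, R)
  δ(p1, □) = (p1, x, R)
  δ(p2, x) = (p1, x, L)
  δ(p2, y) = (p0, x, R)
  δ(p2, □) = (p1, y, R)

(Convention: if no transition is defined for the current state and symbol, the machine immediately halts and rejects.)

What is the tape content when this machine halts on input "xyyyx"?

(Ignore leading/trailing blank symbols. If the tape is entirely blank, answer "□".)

Execution trace:
Initial: [p0]xyyyx
Step 1: δ(p0, x) = (p1, x, R) → x[p1]yyyx
Step 2: δ(p1, y) = (pR, x, R) → xx[pR]yyx

The machine reaches the reject state pR and halts.

Final tape (ignoring leading/trailing blanks): xxyyx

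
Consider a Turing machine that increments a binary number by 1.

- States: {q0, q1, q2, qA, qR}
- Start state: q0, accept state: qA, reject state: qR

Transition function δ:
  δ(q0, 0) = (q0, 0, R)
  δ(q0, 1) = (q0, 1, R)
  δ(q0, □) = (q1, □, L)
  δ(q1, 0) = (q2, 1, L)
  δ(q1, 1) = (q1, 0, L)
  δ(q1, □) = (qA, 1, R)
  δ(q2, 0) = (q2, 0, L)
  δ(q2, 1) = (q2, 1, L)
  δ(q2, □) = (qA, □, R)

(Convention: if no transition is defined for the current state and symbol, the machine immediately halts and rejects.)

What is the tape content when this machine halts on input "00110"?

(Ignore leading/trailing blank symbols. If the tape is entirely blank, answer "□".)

Execution trace:
Initial: [q0]00110
Step 1: δ(q0, 0) = (q0, 0, R) → 0[q0]0110
Step 2: δ(q0, 0) = (q0, 0, R) → 00[q0]110
Step 3: δ(q0, 1) = (q0, 1, R) → 001[q0]10
Step 4: δ(q0, 1) = (q0, 1, R) → 0011[q0]0
Step 5: δ(q0, 0) = (q0, 0, R) → 00110[q0]□
Step 6: δ(q0, □) = (q1, □, L) → 0011[q1]0□
Step 7: δ(q1, 0) = (q2, 1, L) → 001[q2]11□
Step 8: δ(q2, 1) = (q2, 1, L) → 00[q2]111□
Step 9: δ(q2, 1) = (q2, 1, L) → 0[q2]0111□
Step 10: δ(q2, 0) = (q2, 0, L) → [q2]00111□
Step 11: δ(q2, 0) = (q2, 0, L) → [q2]□00111□
Step 12: δ(q2, □) = (qA, □, R) → □[qA]00111□

The machine reaches the accept state qA and halts.

Final tape (ignoring leading/trailing blanks): 00111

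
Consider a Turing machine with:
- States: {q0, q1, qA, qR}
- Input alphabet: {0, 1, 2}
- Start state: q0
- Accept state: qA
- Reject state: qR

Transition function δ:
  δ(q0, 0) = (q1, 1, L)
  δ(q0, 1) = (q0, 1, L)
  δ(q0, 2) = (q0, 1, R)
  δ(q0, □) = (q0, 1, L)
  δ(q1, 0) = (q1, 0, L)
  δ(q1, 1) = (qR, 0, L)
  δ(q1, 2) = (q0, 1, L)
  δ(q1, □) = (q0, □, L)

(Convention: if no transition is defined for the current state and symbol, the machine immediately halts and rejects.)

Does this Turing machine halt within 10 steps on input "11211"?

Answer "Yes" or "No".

Execution trace:
Initial: [q0]11211
Step 1: δ(q0, 1) = (q0, 1, L) → [q0]□11211
Step 2: δ(q0, □) = (q0, 1, L) → [q0]□111211
Step 3: δ(q0, □) = (q0, 1, L) → [q0]□1111211
Step 4: δ(q0, □) = (q0, 1, L) → [q0]□11111211
Step 5: δ(q0, □) = (q0, 1, L) → [q0]□111111211
Step 6: δ(q0, □) = (q0, 1, L) → [q0]□1111111211
Step 7: δ(q0, □) = (q0, 1, L) → [q0]□11111111211
Step 8: δ(q0, □) = (q0, 1, L) → [q0]□111111111211
Step 9: δ(q0, □) = (q0, 1, L) → [q0]□1111111111211
Step 10: δ(q0, □) = (q0, 1, L) → [q0]□11111111111211

The machine has not reached a halting state after 10 steps.
The machine did not halt within the 10-step bound.

Answer: No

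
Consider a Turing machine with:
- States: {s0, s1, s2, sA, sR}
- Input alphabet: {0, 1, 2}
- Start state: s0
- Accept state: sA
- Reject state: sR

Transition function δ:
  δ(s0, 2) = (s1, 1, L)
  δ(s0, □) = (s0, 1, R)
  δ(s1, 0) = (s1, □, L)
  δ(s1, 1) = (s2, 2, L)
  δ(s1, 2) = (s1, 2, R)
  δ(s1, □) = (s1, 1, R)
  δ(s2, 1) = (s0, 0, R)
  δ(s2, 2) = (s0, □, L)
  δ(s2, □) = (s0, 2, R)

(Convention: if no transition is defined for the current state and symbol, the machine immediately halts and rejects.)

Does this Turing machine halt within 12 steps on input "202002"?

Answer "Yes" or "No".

Execution trace:
Initial: [s0]202002
Step 1: δ(s0, 2) = (s1, 1, L) → [s1]□102002
Step 2: δ(s1, □) = (s1, 1, R) → 1[s1]102002
Step 3: δ(s1, 1) = (s2, 2, L) → [s2]1202002
Step 4: δ(s2, 1) = (s0, 0, R) → 0[s0]202002
Step 5: δ(s0, 2) = (s1, 1, L) → [s1]0102002
Step 6: δ(s1, 0) = (s1, □, L) → [s1]□□102002
Step 7: δ(s1, □) = (s1, 1, R) → 1[s1]□102002
Step 8: δ(s1, □) = (s1, 1, R) → 11[s1]102002
Step 9: δ(s1, 1) = (s2, 2, L) → 1[s2]1202002
Step 10: δ(s2, 1) = (s0, 0, R) → 10[s0]202002
Step 11: δ(s0, 2) = (s1, 1, L) → 1[s1]0102002
Step 12: δ(s1, 0) = (s1, □, L) → [s1]1□102002

The machine has not reached a halting state after 12 steps.
The machine did not halt within the 12-step bound.

Answer: No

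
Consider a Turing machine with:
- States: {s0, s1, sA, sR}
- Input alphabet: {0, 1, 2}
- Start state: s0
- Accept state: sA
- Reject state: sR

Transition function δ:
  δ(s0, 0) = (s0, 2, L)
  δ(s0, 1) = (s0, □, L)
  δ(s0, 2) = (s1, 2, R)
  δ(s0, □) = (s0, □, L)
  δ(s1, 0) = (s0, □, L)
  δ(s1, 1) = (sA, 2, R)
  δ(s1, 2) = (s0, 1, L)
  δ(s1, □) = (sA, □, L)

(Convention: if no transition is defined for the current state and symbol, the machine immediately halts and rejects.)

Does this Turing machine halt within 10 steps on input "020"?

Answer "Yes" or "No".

Execution trace:
Initial: [s0]020
Step 1: δ(s0, 0) = (s0, 2, L) → [s0]□220
Step 2: δ(s0, □) = (s0, □, L) → [s0]□□220
Step 3: δ(s0, □) = (s0, □, L) → [s0]□□□220
Step 4: δ(s0, □) = (s0, □, L) → [s0]□□□□220
Step 5: δ(s0, □) = (s0, □, L) → [s0]□□□□□220
Step 6: δ(s0, □) = (s0, □, L) → [s0]□□□□□□220
Step 7: δ(s0, □) = (s0, □, L) → [s0]□□□□□□□220
Step 8: δ(s0, □) = (s0, □, L) → [s0]□□□□□□□□220
Step 9: δ(s0, □) = (s0, □, L) → [s0]□□□□□□□□□220
Step 10: δ(s0, □) = (s0, □, L) → [s0]□□□□□□□□□□220

The machine has not reached a halting state after 10 steps.
The machine did not halt within the 10-step bound.

Answer: No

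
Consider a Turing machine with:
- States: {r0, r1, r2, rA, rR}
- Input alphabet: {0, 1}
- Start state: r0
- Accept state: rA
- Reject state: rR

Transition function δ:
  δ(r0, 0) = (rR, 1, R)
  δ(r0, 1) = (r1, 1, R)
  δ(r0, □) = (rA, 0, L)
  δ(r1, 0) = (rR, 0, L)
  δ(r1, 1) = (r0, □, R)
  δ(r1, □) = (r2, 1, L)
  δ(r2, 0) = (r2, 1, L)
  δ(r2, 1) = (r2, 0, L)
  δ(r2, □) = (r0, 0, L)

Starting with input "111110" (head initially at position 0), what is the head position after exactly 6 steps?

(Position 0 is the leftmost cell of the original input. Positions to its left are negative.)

Execution trace (head position shown):
Step 0: [r0]111110  (head at position 0)
Step 1: move right → 1[r1]11110  (head at position 1)
Step 2: move right → 1□[r0]1110  (head at position 2)
Step 3: move right → 1□1[r1]110  (head at position 3)
Step 4: move right → 1□1□[r0]10  (head at position 4)
Step 5: move right → 1□1□1[r1]0  (head at position 5)
Step 6: move left → 1□1□[rR]10  (head at position 4)

After 6 steps, the head is at position 4.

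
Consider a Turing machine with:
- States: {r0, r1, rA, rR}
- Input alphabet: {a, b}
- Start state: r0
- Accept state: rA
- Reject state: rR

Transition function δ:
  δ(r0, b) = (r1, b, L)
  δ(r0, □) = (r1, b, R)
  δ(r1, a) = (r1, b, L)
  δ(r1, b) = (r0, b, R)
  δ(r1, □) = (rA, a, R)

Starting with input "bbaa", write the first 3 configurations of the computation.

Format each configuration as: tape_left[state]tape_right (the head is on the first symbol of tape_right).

Transitions applied:
Step 1: δ(r0, b) = (r1, b, L)
Step 2: δ(r1, □) = (rA, a, R)

The first 3 configurations are:
[r0]bbaa ⊢ [r1]□bbaa ⊢ a[rA]bbaa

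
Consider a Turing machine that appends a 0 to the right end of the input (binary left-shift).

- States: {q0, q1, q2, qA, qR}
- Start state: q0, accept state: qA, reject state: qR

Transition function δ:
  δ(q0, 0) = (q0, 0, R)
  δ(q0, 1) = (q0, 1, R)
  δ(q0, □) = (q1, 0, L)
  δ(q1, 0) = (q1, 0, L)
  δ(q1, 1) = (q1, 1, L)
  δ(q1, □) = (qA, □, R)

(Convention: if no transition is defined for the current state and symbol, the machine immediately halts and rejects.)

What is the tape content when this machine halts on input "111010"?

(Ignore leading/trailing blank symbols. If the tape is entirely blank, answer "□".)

Execution trace:
Initial: [q0]111010
Step 1: δ(q0, 1) = (q0, 1, R) → 1[q0]11010
Step 2: δ(q0, 1) = (q0, 1, R) → 11[q0]1010
Step 3: δ(q0, 1) = (q0, 1, R) → 111[q0]010
Step 4: δ(q0, 0) = (q0, 0, R) → 1110[q0]10
Step 5: δ(q0, 1) = (q0, 1, R) → 11101[q0]0
Step 6: δ(q0, 0) = (q0, 0, R) → 111010[q0]□
Step 7: δ(q0, □) = (q1, 0, L) → 11101[q1]00
Step 8: δ(q1, 0) = (q1, 0, L) → 1110[q1]100
Step 9: δ(q1, 1) = (q1, 1, L) → 111[q1]0100
Step 10: δ(q1, 0) = (q1, 0, L) → 11[q1]10100
Step 11: δ(q1, 1) = (q1, 1, L) → 1[q1]110100
Step 12: δ(q1, 1) = (q1, 1, L) → [q1]1110100
Step 13: δ(q1, 1) = (q1, 1, L) → [q1]□1110100
Step 14: δ(q1, □) = (qA, □, R) → □[qA]1110100

The machine reaches the accept state qA and halts.

Final tape (ignoring leading/trailing blanks): 1110100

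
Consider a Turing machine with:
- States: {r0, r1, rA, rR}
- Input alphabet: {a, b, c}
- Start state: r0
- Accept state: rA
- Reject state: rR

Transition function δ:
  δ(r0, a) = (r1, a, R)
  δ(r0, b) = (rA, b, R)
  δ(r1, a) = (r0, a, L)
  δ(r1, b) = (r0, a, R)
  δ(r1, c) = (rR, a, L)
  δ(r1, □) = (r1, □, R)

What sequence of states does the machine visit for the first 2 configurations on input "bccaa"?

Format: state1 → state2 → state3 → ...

Execution trace:
Initial: [r0]bccaa
Step 1: δ(r0, b) = (rA, b, R) → b[rA]ccaa

The machine reaches the accept state rA and halts.

State sequence: r0 → rA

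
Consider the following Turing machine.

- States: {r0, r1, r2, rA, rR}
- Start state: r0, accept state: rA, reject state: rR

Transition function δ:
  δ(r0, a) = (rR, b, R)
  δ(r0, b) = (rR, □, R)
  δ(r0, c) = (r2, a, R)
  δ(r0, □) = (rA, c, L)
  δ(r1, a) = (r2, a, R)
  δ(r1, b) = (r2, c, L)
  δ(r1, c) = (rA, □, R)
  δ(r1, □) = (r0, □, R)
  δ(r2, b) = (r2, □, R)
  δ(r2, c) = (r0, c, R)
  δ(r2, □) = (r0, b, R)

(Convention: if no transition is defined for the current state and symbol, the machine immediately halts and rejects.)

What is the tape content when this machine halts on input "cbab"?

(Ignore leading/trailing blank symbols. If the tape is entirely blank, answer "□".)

Execution trace:
Initial: [r0]cbab
Step 1: δ(r0, c) = (r2, a, R) → a[r2]bab
Step 2: δ(r2, b) = (r2, □, R) → a□[r2]ab

No transition is defined for δ(r2, a). By convention the machine halts and rejects.

Final tape (ignoring leading/trailing blanks): a□ab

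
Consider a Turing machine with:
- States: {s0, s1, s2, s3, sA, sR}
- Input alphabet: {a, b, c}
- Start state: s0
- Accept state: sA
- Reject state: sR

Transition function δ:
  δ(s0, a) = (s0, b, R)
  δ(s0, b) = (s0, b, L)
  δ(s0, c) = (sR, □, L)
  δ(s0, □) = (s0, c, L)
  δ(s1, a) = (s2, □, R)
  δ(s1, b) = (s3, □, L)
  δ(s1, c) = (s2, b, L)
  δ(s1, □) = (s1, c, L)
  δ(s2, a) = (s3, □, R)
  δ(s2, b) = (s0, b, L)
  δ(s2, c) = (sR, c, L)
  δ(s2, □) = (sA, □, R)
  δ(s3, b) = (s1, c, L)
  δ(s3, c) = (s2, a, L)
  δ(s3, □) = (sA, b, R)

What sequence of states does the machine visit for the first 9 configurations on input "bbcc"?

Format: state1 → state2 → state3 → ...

Execution trace:
Initial: [s0]bbcc
Step 1: δ(s0, b) = (s0, b, L) → [s0]□bbcc
Step 2: δ(s0, □) = (s0, c, L) → [s0]□cbbcc
Step 3: δ(s0, □) = (s0, c, L) → [s0]□ccbbcc
Step 4: δ(s0, □) = (s0, c, L) → [s0]□cccbbcc
Step 5: δ(s0, □) = (s0, c, L) → [s0]□ccccbbcc
Step 6: δ(s0, □) = (s0, c, L) → [s0]□cccccbbcc
Step 7: δ(s0, □) = (s0, c, L) → [s0]□ccccccbbcc
Step 8: δ(s0, □) = (s0, c, L) → [s0]□cccccccbbcc

State sequence: s0 → s0 → s0 → s0 → s0 → s0 → s0 → s0 → s0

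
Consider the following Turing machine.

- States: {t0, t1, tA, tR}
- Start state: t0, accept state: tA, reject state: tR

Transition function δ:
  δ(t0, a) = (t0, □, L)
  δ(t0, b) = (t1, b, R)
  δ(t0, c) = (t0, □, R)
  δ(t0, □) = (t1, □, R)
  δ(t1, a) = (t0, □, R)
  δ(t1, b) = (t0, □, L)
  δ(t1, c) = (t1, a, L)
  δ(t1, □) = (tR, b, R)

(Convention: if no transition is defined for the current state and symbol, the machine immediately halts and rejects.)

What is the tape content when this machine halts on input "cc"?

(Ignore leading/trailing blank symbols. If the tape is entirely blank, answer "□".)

Execution trace:
Initial: [t0]cc
Step 1: δ(t0, c) = (t0, □, R) → □[t0]c
Step 2: δ(t0, c) = (t0, □, R) → □□[t0]□
Step 3: δ(t0, □) = (t1, □, R) → □□□[t1]□
Step 4: δ(t1, □) = (tR, b, R) → □□□b[tR]□

The machine reaches the reject state tR and halts.

Final tape (ignoring leading/trailing blanks): b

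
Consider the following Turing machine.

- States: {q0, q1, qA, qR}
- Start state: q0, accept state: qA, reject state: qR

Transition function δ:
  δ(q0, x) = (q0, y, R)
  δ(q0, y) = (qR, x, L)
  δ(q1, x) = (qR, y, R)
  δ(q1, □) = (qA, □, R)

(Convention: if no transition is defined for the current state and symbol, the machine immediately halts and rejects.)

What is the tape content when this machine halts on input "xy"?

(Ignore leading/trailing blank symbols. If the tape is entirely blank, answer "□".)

Execution trace:
Initial: [q0]xy
Step 1: δ(q0, x) = (q0, y, R) → y[q0]y
Step 2: δ(q0, y) = (qR, x, L) → [qR]yx

The machine reaches the reject state qR and halts.

Final tape (ignoring leading/trailing blanks): yx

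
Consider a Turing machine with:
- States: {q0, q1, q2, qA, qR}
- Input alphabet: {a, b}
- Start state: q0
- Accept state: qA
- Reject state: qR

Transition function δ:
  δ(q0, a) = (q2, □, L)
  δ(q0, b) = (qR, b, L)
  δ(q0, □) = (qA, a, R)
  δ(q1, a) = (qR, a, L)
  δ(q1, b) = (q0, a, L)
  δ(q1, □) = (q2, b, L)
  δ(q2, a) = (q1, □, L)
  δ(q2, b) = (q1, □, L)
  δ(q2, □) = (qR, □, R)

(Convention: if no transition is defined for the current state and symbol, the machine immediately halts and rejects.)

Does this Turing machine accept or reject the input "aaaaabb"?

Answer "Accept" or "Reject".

Execution trace:
Initial: [q0]aaaaabb
Step 1: δ(q0, a) = (q2, □, L) → [q2]□□aaaabb
Step 2: δ(q2, □) = (qR, □, R) → □[qR]□aaaabb

The machine reaches the reject state qR and halts.

Answer: Reject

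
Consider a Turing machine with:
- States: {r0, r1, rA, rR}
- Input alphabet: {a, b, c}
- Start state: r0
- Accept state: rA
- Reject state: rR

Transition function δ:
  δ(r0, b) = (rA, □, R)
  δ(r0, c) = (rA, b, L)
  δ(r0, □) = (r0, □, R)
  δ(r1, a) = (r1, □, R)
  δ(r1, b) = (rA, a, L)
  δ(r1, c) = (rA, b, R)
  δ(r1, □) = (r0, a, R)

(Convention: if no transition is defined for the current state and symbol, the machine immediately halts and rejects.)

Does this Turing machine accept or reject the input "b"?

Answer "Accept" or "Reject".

Execution trace:
Initial: [r0]b
Step 1: δ(r0, b) = (rA, □, R) → □[rA]□

The machine reaches the accept state rA and halts.

Answer: Accept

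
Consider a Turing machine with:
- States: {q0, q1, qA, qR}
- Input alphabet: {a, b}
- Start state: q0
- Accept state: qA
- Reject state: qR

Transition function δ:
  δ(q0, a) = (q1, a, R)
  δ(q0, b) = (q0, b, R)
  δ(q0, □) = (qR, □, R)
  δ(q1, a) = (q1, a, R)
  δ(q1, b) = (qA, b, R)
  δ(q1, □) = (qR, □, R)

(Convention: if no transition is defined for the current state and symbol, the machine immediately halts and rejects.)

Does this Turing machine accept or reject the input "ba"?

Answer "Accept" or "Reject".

Execution trace:
Initial: [q0]ba
Step 1: δ(q0, b) = (q0, b, R) → b[q0]a
Step 2: δ(q0, a) = (q1, a, R) → ba[q1]□
Step 3: δ(q1, □) = (qR, □, R) → ba□[qR]□

The machine reaches the reject state qR and halts.

Answer: Reject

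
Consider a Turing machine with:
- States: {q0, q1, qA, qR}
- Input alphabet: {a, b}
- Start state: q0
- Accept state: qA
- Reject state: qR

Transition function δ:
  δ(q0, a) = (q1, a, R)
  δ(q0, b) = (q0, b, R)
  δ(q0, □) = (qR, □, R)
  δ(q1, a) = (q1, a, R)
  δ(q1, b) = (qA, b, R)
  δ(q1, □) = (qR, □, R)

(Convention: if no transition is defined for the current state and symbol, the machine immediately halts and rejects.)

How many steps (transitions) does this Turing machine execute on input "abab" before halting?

Execution trace:
Initial: [q0]abab
Step 1: δ(q0, a) = (q1, a, R) → a[q1]bab
Step 2: δ(q1, b) = (qA, b, R) → ab[qA]ab

The machine reaches the accept state qA and halts.

The machine executed 2 steps before halting.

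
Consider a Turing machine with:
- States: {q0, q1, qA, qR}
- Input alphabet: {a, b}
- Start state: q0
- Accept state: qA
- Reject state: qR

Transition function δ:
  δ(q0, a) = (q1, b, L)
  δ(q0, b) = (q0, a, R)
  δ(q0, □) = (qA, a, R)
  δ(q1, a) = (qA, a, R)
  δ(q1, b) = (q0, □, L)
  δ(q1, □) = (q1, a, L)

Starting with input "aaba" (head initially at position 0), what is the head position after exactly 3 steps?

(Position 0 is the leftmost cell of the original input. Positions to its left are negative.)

Execution trace (head position shown):
Step 0: [q0]aaba  (head at position 0)
Step 1: move left → [q1]□baba  (head at position -1)
Step 2: move left → [q1]□ababa  (head at position -2)
Step 3: move left → [q1]□aababa  (head at position -3)

After 3 steps, the head is at position -3.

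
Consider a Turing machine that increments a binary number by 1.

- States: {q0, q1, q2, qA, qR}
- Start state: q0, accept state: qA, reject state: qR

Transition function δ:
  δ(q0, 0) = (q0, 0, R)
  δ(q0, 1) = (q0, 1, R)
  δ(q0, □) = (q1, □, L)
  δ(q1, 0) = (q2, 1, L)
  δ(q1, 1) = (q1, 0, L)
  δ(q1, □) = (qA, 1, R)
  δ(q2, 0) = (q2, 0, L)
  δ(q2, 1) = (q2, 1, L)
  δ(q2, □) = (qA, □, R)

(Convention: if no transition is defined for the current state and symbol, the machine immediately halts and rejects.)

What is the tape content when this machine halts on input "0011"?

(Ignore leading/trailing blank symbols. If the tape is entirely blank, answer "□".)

Execution trace:
Initial: [q0]0011
Step 1: δ(q0, 0) = (q0, 0, R) → 0[q0]011
Step 2: δ(q0, 0) = (q0, 0, R) → 00[q0]11
Step 3: δ(q0, 1) = (q0, 1, R) → 001[q0]1
Step 4: δ(q0, 1) = (q0, 1, R) → 0011[q0]□
Step 5: δ(q0, □) = (q1, □, L) → 001[q1]1□
Step 6: δ(q1, 1) = (q1, 0, L) → 00[q1]10□
Step 7: δ(q1, 1) = (q1, 0, L) → 0[q1]000□
Step 8: δ(q1, 0) = (q2, 1, L) → [q2]0100□
Step 9: δ(q2, 0) = (q2, 0, L) → [q2]□0100□
Step 10: δ(q2, □) = (qA, □, R) → □[qA]0100□

The machine reaches the accept state qA and halts.

Final tape (ignoring leading/trailing blanks): 0100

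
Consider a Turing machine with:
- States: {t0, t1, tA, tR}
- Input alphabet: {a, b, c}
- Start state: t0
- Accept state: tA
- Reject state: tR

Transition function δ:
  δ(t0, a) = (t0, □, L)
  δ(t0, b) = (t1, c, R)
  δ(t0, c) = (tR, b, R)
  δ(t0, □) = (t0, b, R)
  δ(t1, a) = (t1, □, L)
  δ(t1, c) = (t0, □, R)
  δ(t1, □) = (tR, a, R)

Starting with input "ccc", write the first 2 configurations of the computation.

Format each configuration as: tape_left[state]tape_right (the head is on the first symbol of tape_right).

Transitions applied:
Step 1: δ(t0, c) = (tR, b, R)

The first 2 configurations are:
[t0]ccc ⊢ b[tR]cc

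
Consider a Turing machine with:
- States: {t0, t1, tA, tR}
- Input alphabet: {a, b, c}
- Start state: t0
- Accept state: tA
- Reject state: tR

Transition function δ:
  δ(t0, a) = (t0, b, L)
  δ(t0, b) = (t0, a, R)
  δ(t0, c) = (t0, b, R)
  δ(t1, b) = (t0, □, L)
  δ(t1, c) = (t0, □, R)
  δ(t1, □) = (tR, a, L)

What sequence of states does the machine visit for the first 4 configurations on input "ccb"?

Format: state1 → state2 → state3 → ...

Execution trace:
Initial: [t0]ccb
Step 1: δ(t0, c) = (t0, b, R) → b[t0]cb
Step 2: δ(t0, c) = (t0, b, R) → bb[t0]b
Step 3: δ(t0, b) = (t0, a, R) → bba[t0]□

No transition is defined for δ(t0, □). By convention the machine halts and rejects.

State sequence: t0 → t0 → t0 → t0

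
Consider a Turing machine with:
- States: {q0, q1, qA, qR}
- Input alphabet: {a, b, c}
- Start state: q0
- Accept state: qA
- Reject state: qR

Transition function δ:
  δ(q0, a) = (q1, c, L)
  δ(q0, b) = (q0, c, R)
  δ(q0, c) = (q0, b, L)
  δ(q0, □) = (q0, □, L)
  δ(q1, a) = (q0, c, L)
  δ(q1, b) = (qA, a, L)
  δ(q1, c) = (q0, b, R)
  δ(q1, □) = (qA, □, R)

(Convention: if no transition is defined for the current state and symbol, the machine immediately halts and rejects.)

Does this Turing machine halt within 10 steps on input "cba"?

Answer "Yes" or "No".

Execution trace:
Initial: [q0]cba
Step 1: δ(q0, c) = (q0, b, L) → [q0]□bba
Step 2: δ(q0, □) = (q0, □, L) → [q0]□□bba
Step 3: δ(q0, □) = (q0, □, L) → [q0]□□□bba
Step 4: δ(q0, □) = (q0, □, L) → [q0]□□□□bba
Step 5: δ(q0, □) = (q0, □, L) → [q0]□□□□□bba
Step 6: δ(q0, □) = (q0, □, L) → [q0]□□□□□□bba
Step 7: δ(q0, □) = (q0, □, L) → [q0]□□□□□□□bba
Step 8: δ(q0, □) = (q0, □, L) → [q0]□□□□□□□□bba
Step 9: δ(q0, □) = (q0, □, L) → [q0]□□□□□□□□□bba
Step 10: δ(q0, □) = (q0, □, L) → [q0]□□□□□□□□□□bba

The machine has not reached a halting state after 10 steps.
The machine did not halt within the 10-step bound.

Answer: No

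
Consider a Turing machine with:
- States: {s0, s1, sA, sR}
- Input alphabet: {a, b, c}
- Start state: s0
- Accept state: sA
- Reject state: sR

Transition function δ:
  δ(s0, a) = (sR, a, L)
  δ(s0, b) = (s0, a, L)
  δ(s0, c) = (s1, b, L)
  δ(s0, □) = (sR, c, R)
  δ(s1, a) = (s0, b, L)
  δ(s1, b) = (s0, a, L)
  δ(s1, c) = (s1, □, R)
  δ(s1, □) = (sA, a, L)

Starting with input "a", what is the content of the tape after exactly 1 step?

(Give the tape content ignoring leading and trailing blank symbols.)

Execution trace:
Initial: [s0]a
Step 1: δ(s0, a) = (sR, a, L) → [sR]□a

The machine reaches the reject state sR and halts.

After 1 step, the tape (ignoring leading/trailing blanks) is: a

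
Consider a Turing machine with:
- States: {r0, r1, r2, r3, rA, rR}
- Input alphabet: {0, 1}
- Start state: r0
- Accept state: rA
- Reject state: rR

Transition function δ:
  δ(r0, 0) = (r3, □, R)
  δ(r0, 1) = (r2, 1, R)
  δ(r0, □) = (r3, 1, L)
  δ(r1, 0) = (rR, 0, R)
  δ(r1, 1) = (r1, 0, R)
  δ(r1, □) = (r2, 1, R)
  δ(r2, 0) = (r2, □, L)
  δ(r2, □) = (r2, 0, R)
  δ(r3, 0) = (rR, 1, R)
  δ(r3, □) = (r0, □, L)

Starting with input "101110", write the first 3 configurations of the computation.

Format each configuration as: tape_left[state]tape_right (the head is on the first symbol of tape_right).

Transitions applied:
Step 1: δ(r0, 1) = (r2, 1, R)
Step 2: δ(r2, 0) = (r2, □, L)

The first 3 configurations are:
[r0]101110 ⊢ 1[r2]01110 ⊢ [r2]1□1110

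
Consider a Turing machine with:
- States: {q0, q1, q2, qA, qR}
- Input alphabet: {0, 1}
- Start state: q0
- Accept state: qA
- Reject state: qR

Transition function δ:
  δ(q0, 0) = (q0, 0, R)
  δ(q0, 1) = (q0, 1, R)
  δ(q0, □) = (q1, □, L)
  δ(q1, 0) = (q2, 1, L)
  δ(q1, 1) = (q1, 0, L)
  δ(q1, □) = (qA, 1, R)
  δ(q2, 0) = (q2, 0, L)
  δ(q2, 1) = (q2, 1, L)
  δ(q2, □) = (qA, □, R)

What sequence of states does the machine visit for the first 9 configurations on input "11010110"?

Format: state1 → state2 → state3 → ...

Execution trace:
Initial: [q0]11010110
Step 1: δ(q0, 1) = (q0, 1, R) → 1[q0]1010110
Step 2: δ(q0, 1) = (q0, 1, R) → 11[q0]010110
Step 3: δ(q0, 0) = (q0, 0, R) → 110[q0]10110
Step 4: δ(q0, 1) = (q0, 1, R) → 1101[q0]0110
Step 5: δ(q0, 0) = (q0, 0, R) → 11010[q0]110
Step 6: δ(q0, 1) = (q0, 1, R) → 110101[q0]10
Step 7: δ(q0, 1) = (q0, 1, R) → 1101011[q0]0
Step 8: δ(q0, 0) = (q0, 0, R) → 11010110[q0]□

State sequence: q0 → q0 → q0 → q0 → q0 → q0 → q0 → q0 → q0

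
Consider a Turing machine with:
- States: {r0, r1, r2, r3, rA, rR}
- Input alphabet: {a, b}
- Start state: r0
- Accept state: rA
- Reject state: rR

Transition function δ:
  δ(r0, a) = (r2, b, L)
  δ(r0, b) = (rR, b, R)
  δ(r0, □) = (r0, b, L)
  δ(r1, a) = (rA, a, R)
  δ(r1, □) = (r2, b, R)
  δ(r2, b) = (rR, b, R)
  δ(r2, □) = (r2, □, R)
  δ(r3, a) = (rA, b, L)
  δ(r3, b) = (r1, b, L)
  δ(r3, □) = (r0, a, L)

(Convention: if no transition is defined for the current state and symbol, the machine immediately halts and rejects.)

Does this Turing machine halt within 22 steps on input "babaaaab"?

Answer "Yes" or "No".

Execution trace:
Initial: [r0]babaaaab
Step 1: δ(r0, b) = (rR, b, R) → b[rR]abaaaab

The machine reaches the reject state rR and halts.
The machine halted after 1 step (within the 22-step bound).

Answer: Yes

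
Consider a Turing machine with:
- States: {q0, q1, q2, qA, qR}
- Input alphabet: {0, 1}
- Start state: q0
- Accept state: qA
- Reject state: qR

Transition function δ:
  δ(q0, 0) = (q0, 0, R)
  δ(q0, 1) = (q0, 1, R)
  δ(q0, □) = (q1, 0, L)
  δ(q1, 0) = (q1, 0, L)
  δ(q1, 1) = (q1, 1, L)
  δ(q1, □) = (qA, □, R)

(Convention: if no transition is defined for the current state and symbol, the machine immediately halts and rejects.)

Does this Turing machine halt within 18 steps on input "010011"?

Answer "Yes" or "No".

Execution trace:
Initial: [q0]010011
Step 1: δ(q0, 0) = (q0, 0, R) → 0[q0]10011
Step 2: δ(q0, 1) = (q0, 1, R) → 01[q0]0011
Step 3: δ(q0, 0) = (q0, 0, R) → 010[q0]011
Step 4: δ(q0, 0) = (q0, 0, R) → 0100[q0]11
Step 5: δ(q0, 1) = (q0, 1, R) → 01001[q0]1
Step 6: δ(q0, 1) = (q0, 1, R) → 010011[q0]□
Step 7: δ(q0, □) = (q1, 0, L) → 01001[q1]10
Step 8: δ(q1, 1) = (q1, 1, L) → 0100[q1]110
Step 9: δ(q1, 1) = (q1, 1, L) → 010[q1]0110
Step 10: δ(q1, 0) = (q1, 0, L) → 01[q1]00110
Step 11: δ(q1, 0) = (q1, 0, L) → 0[q1]100110
Step 12: δ(q1, 1) = (q1, 1, L) → [q1]0100110
Step 13: δ(q1, 0) = (q1, 0, L) → [q1]□0100110
Step 14: δ(q1, □) = (qA, □, R) → □[qA]0100110

The machine reaches the accept state qA and halts.
The machine halted after 14 steps (within the 18-step bound).

Answer: Yes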